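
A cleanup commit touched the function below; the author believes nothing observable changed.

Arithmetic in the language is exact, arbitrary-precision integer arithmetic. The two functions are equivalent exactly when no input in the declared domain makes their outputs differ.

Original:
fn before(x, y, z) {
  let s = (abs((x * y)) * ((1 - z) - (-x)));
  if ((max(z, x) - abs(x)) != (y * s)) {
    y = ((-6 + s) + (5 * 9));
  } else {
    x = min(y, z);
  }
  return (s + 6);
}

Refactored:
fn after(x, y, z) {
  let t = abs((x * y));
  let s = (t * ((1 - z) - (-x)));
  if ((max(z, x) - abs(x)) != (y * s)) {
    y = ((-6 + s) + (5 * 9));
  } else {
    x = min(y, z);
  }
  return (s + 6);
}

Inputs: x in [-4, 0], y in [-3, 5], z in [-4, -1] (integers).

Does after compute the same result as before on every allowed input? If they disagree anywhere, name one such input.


Comparing the listings, the differences include: local variable names differ, statement counts differ.
As a probe, take x=-3, y=-3, z=-1: before runs s := -9 | ((max(z, x) - abs(x)) != (y * s)): true | y := 30 | result -3; after runs t := 9 | s := -9 | ((max(z, x) - abs(x)) != (y * s)): true | y := 30 | result -3; both end at -3.
An exhaustive pass over the 180 declared inputs shows identical outputs.
verdict: equivalent


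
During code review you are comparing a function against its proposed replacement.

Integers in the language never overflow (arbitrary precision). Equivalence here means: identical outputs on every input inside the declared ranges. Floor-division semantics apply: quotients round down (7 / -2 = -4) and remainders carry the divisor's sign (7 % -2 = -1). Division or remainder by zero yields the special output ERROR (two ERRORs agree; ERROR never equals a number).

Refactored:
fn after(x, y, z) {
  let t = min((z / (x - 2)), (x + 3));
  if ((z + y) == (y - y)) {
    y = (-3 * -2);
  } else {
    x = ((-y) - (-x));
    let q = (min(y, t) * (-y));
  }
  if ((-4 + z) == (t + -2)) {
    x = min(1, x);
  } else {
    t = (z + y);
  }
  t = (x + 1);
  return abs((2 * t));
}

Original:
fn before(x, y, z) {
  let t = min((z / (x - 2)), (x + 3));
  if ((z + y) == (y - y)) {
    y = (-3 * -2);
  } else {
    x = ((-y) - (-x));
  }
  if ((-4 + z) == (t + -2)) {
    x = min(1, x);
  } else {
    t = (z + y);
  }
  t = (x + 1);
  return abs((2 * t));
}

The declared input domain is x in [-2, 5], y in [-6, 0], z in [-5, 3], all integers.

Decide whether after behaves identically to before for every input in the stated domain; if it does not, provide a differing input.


Comparing the listings, the differences include: min/max/abs usage differs; also arithmetic usage differs; also local variable names differ; also statement counts differ.
Spot check at x=2, y=-6, z=-1 — before: division by zero -> ERROR. after: division by zero -> ERROR. Both give ERROR.
Checked all 504 inputs in the declared domain: the outputs agree on every one.
verdict: equivalent


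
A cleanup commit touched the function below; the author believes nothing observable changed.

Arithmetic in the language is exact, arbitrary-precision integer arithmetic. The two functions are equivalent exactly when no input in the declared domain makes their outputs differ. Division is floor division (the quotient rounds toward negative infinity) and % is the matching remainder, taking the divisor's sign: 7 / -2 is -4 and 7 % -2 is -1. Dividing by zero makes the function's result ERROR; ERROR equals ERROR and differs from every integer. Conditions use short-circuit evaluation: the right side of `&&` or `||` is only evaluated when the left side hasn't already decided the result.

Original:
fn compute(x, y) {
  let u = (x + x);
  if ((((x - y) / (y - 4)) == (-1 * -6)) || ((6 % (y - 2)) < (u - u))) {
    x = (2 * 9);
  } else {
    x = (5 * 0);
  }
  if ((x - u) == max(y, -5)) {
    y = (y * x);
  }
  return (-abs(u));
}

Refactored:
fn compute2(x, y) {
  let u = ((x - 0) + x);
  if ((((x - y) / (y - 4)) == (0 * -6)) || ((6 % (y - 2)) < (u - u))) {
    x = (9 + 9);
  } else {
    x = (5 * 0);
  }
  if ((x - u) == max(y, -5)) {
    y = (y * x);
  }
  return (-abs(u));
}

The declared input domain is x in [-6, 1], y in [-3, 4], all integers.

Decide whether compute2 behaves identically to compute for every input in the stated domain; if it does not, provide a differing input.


These are not equivalent — on x=1, y=2 the outputs split (ERROR vs -2).
compute: u=2, then a zero divisor aborts: ERROR
compute2: u=2, then ((((x - y) / (y - 4)) == (0 * -6)) || ((6 % (y - 2)) < (u - u))) is true, then x=18, then ((x - u) == max(y, -5)) is false, then returns -2
verdict: not equivalent; witness: x=1, y=2


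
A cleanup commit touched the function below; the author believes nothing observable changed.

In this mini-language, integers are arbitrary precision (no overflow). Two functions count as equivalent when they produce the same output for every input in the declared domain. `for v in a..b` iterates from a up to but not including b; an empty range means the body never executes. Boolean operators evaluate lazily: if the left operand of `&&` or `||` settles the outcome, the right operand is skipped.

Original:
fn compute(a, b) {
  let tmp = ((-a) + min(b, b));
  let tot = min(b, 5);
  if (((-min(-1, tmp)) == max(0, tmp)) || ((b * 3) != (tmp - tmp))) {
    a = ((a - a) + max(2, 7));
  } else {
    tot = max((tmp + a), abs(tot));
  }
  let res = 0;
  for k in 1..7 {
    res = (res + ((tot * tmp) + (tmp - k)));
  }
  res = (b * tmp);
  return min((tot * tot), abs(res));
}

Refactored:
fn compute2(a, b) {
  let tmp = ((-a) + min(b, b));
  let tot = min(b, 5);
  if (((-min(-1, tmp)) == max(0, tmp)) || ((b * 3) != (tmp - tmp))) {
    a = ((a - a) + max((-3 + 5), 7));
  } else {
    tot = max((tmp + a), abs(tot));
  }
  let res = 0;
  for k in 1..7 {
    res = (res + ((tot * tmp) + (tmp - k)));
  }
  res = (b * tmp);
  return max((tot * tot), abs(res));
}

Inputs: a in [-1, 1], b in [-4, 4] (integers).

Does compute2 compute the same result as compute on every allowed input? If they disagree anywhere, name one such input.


Try a=-1, b=-4.
compute: tmp := -3 | tot := -4 | (((-min(-1, tmp)) == max(0, tmp)) || ((b * 3) != (tmp - tmp))): true | a := 7 | res := 0 | iter k=1: | res := 8 | iter k=2: | res := 15 | iter k=3: | res := 21 | iter k=4: | res := 26 | iter k=5: | res := 30 | iter k=6: | res := 33 | res := 12 | result 12
compute2: tmp := -3 | tot := -4 | (((-min(-1, tmp)) == max(0, tmp)) || ((b * 3) != (tmp - tmp))): true | a := 7 | res := 0 | iter k=1: | res := 8 | iter k=2: | res := 15 | iter k=3: | res := 21 | iter k=4: | res := 26 | iter k=5: | res := 30 | iter k=6: | res := 33 | res := 12 | result 16
12 != 16, so the rewrite changes behavior.
verdict: not equivalent; witness: a=-1, b=-4


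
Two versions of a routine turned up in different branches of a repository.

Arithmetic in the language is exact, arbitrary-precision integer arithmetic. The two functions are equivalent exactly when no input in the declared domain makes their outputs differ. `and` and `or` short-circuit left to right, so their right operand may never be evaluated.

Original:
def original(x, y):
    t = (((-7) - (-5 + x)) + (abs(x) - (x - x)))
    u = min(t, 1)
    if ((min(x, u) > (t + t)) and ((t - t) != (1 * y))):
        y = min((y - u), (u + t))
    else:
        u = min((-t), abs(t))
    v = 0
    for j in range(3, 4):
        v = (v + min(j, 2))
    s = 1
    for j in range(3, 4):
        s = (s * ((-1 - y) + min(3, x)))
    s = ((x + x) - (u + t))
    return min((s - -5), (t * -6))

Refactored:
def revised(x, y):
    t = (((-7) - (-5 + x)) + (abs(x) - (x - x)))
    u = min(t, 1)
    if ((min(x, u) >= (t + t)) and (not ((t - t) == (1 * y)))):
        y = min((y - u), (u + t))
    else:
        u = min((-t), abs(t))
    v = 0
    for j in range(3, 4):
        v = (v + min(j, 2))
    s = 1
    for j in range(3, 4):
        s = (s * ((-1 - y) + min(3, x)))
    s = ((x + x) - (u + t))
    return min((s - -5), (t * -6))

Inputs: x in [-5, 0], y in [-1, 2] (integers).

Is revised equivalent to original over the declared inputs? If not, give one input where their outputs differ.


Equivalent. Although `(min(x, u) > (t + t))` became `(min(x, u) >= (t + t))`, no input in the stated domain can expose it.
Sweeping the whole domain (24 inputs) finds no disagreement.
Tracing x=-3, y=0: original: t = 4; u = 1; ((min(x, u) > (t + t)) and ((t - t) != (1 * y))) -> false; u = -4; v = 0; [j=3]; v = 2; s = 1; [j=3]; s = -4; s = -6; return -24 | revised: t = 4; u = 1; ((min(x, u) >= (t + t)) and (not ((t - t) == (1 * y)))) -> false; u = -4; v = 0; [j=3]; v = 2; s = 1; [j=3]; s = -4; s = -6; return -24 — matching result -24.
verdict: equivalent


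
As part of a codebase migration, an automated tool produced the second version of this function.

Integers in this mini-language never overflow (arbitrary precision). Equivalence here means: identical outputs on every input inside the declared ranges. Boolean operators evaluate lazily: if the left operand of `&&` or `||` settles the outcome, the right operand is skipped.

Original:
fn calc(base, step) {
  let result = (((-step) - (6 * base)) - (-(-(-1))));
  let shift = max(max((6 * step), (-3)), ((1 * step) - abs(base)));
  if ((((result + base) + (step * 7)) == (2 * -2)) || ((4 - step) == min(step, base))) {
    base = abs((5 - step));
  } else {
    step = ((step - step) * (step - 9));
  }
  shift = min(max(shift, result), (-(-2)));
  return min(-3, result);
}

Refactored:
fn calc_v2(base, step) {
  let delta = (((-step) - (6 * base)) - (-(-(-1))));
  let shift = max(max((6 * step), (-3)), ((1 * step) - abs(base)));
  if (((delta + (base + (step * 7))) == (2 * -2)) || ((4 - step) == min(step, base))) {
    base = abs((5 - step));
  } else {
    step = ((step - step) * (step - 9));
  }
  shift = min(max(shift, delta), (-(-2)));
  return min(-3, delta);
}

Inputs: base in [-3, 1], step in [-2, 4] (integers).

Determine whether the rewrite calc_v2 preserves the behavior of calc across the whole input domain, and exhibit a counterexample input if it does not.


This is a faithful refactor — local variable names differ, but the computed results match everywhere.
One worked example (base=-3, step=3) — calc: result becomes 16; next shift becomes 18; next ((((result + base) + (step * 7)) == (2 * -2)) || ((4 - step) == min(step, base))) evaluates to false; next step becomes 0; next shift becomes 2; next final value -3; calc_v2: delta becomes 16; next shift becomes 18; next (((delta + (base + (step * 7))) == (2 * -2)) || ((4 - step) == min(step, base))) evaluates to false; next step becomes 0; next shift becomes 2; next final value -3; agreement on -3.
An exhaustive pass over the 35 declared inputs shows identical outputs.
verdict: equivalent


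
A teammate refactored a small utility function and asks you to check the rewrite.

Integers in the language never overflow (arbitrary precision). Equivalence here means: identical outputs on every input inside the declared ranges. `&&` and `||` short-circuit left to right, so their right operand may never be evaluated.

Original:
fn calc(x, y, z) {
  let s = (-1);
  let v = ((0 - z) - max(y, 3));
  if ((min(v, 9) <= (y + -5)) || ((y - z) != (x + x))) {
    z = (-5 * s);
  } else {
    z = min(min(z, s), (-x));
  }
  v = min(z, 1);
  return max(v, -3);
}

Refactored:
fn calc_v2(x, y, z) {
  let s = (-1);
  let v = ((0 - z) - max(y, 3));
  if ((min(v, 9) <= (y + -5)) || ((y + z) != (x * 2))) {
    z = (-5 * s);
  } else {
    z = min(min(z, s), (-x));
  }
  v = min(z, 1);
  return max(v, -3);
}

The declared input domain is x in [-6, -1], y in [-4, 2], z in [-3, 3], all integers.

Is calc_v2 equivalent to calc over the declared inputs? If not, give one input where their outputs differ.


These are not equivalent — on x=-3, y=-4, z=-2 the outputs split (1 vs -2).
calc: s := -1 | v := -1 | ((min(v, 9) <= (y + -5)) || ((y - z) != (x + x))): true | z := 5 | v := 1 | result 1
calc_v2: s := -1 | v := -1 | ((min(v, 9) <= (y + -5)) || ((y + z) != (x * 2))): false | z := -2 | v := -2 | result -2
verdict: not equivalent; witness: x=-3, y=-4, z=-2


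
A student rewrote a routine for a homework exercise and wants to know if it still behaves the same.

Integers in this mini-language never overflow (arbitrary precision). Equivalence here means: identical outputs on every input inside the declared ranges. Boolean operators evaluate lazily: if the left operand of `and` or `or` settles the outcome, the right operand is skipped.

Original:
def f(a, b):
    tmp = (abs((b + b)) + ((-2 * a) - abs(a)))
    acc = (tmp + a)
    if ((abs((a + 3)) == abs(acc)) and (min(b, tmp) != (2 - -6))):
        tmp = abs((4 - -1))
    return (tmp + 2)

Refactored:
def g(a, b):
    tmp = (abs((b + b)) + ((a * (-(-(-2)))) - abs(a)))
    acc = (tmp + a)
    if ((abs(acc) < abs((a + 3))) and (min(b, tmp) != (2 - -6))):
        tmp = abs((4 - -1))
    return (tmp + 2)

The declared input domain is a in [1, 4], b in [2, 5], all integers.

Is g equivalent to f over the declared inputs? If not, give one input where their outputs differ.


The rewrite breaks on a=1, b=2, where the results are 3 and 7.
f: tmp := 1 | acc := 2 | ((abs((a + 3)) == abs(acc)) and (min(b, tmp) != (2 - -6))): false | result 3
g: tmp := 1 | acc := 2 | ((abs(acc) < abs((a + 3))) and (min(b, tmp) != (2 - -6))): true | tmp := 5 | result 7
verdict: not equivalent; witness: a=1, b=2


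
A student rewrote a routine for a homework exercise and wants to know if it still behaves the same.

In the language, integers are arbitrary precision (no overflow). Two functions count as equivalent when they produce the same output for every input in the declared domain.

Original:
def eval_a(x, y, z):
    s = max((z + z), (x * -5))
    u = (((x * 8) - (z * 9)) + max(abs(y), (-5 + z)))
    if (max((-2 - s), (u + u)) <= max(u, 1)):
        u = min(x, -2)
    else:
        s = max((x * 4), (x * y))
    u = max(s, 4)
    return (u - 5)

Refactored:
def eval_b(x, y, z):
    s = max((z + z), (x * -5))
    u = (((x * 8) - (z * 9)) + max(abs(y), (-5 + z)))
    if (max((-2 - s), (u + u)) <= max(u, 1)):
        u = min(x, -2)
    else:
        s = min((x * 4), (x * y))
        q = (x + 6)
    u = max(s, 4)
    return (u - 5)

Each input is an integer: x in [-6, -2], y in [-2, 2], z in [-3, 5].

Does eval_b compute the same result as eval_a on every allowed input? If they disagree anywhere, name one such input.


Not equivalent: x=-3, y=-2, z=-3 separates them (1 vs -1).
eval_a: s becomes 15; next u becomes 5; next (max((-2 - s), (u + u)) <= max(u, 1)) evaluates to false; next s becomes 6; next u becomes 6; next final value 1
eval_b: s becomes 15; next u becomes 5; next (max((-2 - s), (u + u)) <= max(u, 1)) evaluates to false; next s becomes -12; next q becomes 3; next u becomes 4; next final value -1
verdict: not equivalent; witness: x=-3, y=-2, z=-3


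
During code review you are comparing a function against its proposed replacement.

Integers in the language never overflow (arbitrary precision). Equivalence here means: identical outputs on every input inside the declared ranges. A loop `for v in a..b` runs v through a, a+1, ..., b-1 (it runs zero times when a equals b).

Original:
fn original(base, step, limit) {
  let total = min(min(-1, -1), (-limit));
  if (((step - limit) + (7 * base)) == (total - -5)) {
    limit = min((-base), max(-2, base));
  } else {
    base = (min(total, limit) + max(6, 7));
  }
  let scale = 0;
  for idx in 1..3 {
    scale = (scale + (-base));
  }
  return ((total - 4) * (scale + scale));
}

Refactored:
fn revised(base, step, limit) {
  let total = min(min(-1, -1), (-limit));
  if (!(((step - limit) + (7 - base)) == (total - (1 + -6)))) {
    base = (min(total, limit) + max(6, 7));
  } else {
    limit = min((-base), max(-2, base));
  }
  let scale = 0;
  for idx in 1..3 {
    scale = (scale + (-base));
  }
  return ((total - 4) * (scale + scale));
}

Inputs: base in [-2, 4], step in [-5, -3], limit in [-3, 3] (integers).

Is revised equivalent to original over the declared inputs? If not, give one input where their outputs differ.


Not equivalent: base=-2, step=-5, limit=0 separates them (120 vs -40).
original: total becomes -1; next (((step - limit) + (7 * base)) == (total - -5)) evaluates to false; next base becomes 6; next scale becomes 0; next at idx=1:; next scale becomes -6; next at idx=2:; next scale becomes -12; next final value 120
revised: total becomes -1; next (!(((step - limit) + (7 - base)) == (total - (1 + -6)))) evaluates to false; next limit becomes -2; next scale becomes 0; next at idx=1:; next scale becomes 2; next at idx=2:; next scale becomes 4; next final value -40
verdict: not equivalent; witness: base=-2, step=-5, limit=0


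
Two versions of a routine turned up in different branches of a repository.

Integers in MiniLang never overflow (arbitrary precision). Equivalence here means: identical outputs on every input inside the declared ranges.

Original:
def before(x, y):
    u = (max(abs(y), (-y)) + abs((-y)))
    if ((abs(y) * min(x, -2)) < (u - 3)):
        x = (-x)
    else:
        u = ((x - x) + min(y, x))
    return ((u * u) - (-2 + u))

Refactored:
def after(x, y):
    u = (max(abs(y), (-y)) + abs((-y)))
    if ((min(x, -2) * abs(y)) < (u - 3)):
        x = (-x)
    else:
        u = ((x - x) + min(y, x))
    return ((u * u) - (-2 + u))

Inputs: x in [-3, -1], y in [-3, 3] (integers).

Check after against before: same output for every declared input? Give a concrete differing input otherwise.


Side by side, the visible changes include: same computation, different form.
Spot check at x=-3, y=2 — before: u becomes 4; next ((abs(y) * min(x, -2)) < (u - 3)) evaluates to true; next x becomes 3; next final value 14. after: u becomes 4; next ((min(x, -2) * abs(y)) < (u - 3)) evaluates to true; next x becomes 3; next final value 14. Both give 14.
Sweeping the whole domain (21 inputs) finds no disagreement.
verdict: equivalent


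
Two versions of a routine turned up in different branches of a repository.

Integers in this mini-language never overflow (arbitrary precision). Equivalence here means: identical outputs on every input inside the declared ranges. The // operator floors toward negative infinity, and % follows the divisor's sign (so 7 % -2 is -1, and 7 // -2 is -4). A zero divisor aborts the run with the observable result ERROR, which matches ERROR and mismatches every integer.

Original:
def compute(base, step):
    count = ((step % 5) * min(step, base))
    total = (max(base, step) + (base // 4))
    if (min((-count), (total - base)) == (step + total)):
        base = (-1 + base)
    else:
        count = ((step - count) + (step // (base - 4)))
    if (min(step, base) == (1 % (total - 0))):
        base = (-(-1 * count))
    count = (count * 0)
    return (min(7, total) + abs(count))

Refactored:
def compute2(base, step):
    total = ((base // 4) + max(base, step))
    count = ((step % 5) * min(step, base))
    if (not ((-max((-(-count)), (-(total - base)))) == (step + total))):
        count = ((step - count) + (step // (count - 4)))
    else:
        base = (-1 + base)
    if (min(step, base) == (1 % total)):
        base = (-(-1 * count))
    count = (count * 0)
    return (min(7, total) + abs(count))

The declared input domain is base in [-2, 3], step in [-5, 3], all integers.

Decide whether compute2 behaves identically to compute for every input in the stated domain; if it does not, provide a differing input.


Consider the input base=2, step=2.
compute: count becomes 4; next total becomes 2; next (min((-count), (total - base)) == (step + total)) evaluates to false; next count becomes -3; next (min(step, base) == (1 % (total - 0))) evaluates to false; next count becomes 0; next final value 2
compute2: total becomes 2; next count becomes 4; next (not ((-max((-(-count)), (-(total - base)))) == (step + total))) evaluates to true; next hits division by zero so the output is ERROR
2 and ERROR differ, so these are not the same function on this domain.
verdict: not equivalent; witness: base=2, step=2


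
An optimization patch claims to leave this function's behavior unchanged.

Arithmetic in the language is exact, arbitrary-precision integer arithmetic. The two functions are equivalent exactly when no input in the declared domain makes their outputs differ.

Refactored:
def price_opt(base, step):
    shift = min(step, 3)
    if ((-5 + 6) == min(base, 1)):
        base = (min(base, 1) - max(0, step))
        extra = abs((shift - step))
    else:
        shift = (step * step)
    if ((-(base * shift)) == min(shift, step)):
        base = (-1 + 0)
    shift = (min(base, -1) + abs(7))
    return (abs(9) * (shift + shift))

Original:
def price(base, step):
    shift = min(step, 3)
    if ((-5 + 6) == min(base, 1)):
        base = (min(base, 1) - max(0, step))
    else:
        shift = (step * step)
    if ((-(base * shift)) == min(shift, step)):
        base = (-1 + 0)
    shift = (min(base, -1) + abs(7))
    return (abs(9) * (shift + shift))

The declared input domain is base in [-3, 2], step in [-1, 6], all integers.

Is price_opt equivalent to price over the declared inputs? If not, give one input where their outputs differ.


Differences: statement counts differ, arithmetic usage differs, local variable names differ, min/max/abs usage differs — yet all 48 inputs agree.
verdict: equivalent


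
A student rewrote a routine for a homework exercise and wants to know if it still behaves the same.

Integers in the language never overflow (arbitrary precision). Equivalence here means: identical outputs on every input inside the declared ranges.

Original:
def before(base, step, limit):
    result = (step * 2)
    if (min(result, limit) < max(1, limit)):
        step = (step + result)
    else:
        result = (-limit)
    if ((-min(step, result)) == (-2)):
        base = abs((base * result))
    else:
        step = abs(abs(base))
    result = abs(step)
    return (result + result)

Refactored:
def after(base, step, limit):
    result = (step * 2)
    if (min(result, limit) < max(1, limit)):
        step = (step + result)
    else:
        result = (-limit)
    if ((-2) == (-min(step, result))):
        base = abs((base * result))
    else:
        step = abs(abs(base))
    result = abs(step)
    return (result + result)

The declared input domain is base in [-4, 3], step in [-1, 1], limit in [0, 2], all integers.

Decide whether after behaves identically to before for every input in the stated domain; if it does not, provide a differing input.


Side by side, the visible changes include: same computation, different form.
As a probe, take base=-2, step=0, limit=2: before runs result becomes 0; next (min(result, limit) < max(1, limit)) evaluates to true; next step becomes 0; next ((-min(step, result)) == (-2)) evaluates to false; next step becomes 2; next result becomes 2; next final value 4; after runs result becomes 0; next (min(result, limit) < max(1, limit)) evaluates to true; next step becomes 0; next ((-2) == (-min(step, result))) evaluates to false; next step becomes 2; next result becomes 2; next final value 4; both end at 4.
Across all 72 domain points the two functions coincide.
verdict: equivalent


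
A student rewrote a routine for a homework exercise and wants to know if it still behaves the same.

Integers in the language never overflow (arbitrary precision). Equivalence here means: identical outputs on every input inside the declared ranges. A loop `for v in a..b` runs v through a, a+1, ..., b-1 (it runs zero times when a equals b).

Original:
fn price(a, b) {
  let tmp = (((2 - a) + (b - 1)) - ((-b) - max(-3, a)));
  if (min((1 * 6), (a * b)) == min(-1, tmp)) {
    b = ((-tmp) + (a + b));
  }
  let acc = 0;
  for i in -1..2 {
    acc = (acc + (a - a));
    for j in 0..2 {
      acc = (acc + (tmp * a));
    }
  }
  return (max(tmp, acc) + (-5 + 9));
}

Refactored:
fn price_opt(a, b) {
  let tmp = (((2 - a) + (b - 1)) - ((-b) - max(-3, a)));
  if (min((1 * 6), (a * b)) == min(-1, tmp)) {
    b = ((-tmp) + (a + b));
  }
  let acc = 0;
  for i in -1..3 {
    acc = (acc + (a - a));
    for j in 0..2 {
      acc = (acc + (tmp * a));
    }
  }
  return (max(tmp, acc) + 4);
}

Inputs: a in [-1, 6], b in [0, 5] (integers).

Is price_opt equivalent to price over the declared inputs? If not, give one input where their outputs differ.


a=1, b=0 yields 10 from price but 12 from price_opt.
verdict: not equivalent; witness: a=1, b=0


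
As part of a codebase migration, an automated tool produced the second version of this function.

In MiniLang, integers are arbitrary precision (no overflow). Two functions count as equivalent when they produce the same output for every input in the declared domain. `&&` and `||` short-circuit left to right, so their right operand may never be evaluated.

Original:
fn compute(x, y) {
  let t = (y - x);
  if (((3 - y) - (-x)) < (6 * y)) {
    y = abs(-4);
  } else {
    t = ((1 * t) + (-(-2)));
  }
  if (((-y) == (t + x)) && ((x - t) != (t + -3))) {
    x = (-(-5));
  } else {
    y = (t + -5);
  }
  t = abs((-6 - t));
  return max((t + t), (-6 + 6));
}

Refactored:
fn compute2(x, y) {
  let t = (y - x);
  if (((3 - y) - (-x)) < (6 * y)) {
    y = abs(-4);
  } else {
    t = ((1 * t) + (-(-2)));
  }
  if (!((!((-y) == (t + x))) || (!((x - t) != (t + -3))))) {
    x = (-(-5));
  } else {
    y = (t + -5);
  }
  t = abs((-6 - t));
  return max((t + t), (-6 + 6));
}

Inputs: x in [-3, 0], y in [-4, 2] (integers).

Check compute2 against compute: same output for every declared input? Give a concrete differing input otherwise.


The two are interchangeable: boolean connective usage differs, and every declared input agrees.
As a probe, take x=-1, y=-4: compute runs t becomes -3; next (((3 - y) - (-x)) < (6 * y)) evaluates to false; next t becomes -1; next (((-y) == (t + x)) && ((x - t) != (t + -3))) evaluates to false; next y becomes -6; next t becomes 5; next final value 10; compute2 runs t becomes -3; next (((3 - y) - (-x)) < (6 * y)) evaluates to false; next t becomes -1; next (!((!((-y) == (t + x))) || (!((x - t) != (t + -3))))) evaluates to false; next y becomes -6; next t becomes 5; next final value 10; both end at 10.
Sweeping the whole domain (28 inputs) finds no disagreement.
verdict: equivalent


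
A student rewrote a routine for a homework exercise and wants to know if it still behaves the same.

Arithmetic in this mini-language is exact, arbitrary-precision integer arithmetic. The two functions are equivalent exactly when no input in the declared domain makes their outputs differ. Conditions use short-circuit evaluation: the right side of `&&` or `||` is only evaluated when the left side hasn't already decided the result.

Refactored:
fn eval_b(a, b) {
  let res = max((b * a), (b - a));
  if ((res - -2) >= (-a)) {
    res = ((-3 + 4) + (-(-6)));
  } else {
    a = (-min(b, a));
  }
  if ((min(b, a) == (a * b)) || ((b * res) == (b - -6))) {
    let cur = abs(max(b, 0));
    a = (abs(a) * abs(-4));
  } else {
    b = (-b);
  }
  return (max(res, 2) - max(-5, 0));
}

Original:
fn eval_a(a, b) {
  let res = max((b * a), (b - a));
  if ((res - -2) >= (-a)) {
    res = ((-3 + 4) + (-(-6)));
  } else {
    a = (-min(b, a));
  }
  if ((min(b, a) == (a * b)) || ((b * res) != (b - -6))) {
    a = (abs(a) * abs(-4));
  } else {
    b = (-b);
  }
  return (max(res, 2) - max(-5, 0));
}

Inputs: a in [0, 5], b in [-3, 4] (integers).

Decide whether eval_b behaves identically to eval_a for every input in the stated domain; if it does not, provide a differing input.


Equivalent. The edit looks behavioral (`((b * res) != (b - -6))` became `((b * res) == (b - -6))`), but over these ranges it never changes the outcome.
An exhaustive pass over the 48 declared inputs shows identical outputs.
Tracing a=3, b=2: eval_a: res becomes 6; next ((res - -2) >= (-a)) evaluates to true; next res becomes 7; next ((min(b, a) == (a * b)) || ((b * res) != (b - -6))) evaluates to true; next a becomes 12; next final value 7 | eval_b: res becomes 6; next ((res - -2) >= (-a)) evaluates to true; next res becomes 7; next ((min(b, a) == (a * b)) || ((b * res) == (b - -6))) evaluates to false; next b becomes -2; next final value 7 — matching result 7.
verdict: equivalent


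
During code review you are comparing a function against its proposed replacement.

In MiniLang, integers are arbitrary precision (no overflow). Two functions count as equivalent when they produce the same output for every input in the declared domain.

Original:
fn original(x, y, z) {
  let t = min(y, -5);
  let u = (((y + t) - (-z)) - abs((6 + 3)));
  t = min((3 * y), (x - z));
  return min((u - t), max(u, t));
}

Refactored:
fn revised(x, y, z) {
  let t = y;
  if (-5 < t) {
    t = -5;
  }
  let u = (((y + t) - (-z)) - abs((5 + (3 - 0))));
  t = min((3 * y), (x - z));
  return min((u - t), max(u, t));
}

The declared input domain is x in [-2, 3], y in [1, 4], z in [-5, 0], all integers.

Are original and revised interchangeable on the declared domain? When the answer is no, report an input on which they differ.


Run the pair on x=-2, y=1, z=-5.
original: t = -5; u = -18; t = 3; return -21
revised: t = 1; (-5 < t) -> true; t = -5; u = -17; t = 3; return -20
-21 != -20, so the rewrite changes behavior.
verdict: not equivalent; witness: x=-2, y=1, z=-5


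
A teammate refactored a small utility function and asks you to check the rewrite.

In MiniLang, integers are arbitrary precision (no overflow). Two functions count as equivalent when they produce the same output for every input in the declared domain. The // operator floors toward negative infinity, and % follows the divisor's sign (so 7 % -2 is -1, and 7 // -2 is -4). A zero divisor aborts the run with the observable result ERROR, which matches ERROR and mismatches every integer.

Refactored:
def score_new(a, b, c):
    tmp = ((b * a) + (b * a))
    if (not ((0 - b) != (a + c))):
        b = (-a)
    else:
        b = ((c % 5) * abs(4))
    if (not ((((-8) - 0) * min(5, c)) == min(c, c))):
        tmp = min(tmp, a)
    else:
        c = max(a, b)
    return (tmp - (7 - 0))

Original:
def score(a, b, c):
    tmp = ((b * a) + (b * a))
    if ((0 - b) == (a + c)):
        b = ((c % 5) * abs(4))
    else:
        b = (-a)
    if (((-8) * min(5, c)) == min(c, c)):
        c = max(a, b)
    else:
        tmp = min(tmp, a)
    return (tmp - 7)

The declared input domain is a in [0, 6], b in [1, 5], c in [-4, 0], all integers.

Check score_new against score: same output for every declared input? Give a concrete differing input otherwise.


Equivalent. Although `((0 - b) == (a + c))` became `((0 - b) != (a + c))`, no input in the stated domain can expose it.
Checked all 175 inputs in the declared domain: the outputs agree on every one.
Tracing a=3, b=3, c=0: score: tmp=18, then ((0 - b) == (a + c)) is false, then b=-3, then (((-8) * min(5, c)) == min(c, c)) is true, then c=3, then returns 11 | score_new: tmp=18, then (not ((0 - b) != (a + c))) is false, then b=0, then (not ((((-8) - 0) * min(5, c)) == min(c, c))) is false, then c=3, then returns 11 — matching result 11.
verdict: equivalent


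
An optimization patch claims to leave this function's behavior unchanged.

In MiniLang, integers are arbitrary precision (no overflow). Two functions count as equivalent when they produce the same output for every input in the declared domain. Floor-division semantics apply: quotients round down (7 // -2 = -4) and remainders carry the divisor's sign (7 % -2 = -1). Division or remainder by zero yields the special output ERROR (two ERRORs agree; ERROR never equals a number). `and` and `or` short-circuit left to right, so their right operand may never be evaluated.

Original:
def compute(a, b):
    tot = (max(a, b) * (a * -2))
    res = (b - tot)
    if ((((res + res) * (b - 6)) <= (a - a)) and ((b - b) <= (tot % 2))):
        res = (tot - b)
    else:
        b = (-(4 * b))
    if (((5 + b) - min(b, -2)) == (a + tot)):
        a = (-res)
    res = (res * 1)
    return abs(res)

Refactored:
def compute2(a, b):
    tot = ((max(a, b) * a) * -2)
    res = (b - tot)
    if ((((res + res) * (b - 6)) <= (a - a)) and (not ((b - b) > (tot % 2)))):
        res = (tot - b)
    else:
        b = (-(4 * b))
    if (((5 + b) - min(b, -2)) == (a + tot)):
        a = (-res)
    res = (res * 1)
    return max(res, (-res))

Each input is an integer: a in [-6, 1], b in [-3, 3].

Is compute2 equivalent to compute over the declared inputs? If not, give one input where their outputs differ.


Differences: min/max/abs usage differs; boolean connective usage differs; comparison usage differs — yet all 56 inputs agree.
verdict: equivalent


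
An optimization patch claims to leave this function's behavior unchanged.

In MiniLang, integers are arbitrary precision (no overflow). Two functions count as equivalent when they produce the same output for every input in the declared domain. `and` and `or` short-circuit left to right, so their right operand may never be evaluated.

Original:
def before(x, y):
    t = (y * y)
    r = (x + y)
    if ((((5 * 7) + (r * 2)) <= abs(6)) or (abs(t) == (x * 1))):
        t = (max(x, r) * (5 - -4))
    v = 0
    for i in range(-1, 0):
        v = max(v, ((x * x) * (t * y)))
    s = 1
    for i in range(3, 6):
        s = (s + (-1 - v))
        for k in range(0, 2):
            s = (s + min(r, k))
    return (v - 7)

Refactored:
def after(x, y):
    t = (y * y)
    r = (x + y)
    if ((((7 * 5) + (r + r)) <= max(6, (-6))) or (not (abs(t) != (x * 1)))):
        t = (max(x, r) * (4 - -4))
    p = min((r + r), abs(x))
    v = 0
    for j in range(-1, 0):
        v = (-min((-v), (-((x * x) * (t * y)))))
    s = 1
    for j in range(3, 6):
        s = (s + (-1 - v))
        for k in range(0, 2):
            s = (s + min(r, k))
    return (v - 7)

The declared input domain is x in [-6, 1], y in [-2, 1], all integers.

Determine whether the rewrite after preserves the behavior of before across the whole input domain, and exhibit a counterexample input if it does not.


There is a counterexample at x=1, y=1: 11 on one side, 9 on the other.
before: t=1, then r=2, then ((((5 * 7) + (r * 2)) <= abs(6)) or (abs(t) == (x * 1))) is true, then t=18, then v=0, then (i=-1), then v=18, then s=1, then (i=3), then s=-18, then (k=0), then s=-18, then (k=1), then s=-17, then (i=4), then s=-36, then (k=0), then s=-36, then (k=1), then s=-35, then (i=5), then s=-54, then (k=0), then s=-54, then (k=1), then s=-53, then returns 11
after: t=1, then r=2, then ((((7 * 5) + (r + r)) <= max(6, (-6))) or (not (abs(t) != (x * 1)))) is true, then t=16, then p=1, then v=0, then (j=-1), then v=16, then s=1, then (j=3), then s=-16, then (k=0), then s=-16, then (k=1), then s=-15, then (j=4), then s=-32, then (k=0), then s=-32, then (k=1), then s=-31, then (j=5), then s=-48, then (k=0), then s=-48, then (k=1), then s=-47, then returns 9
verdict: not equivalent; witness: x=1, y=1


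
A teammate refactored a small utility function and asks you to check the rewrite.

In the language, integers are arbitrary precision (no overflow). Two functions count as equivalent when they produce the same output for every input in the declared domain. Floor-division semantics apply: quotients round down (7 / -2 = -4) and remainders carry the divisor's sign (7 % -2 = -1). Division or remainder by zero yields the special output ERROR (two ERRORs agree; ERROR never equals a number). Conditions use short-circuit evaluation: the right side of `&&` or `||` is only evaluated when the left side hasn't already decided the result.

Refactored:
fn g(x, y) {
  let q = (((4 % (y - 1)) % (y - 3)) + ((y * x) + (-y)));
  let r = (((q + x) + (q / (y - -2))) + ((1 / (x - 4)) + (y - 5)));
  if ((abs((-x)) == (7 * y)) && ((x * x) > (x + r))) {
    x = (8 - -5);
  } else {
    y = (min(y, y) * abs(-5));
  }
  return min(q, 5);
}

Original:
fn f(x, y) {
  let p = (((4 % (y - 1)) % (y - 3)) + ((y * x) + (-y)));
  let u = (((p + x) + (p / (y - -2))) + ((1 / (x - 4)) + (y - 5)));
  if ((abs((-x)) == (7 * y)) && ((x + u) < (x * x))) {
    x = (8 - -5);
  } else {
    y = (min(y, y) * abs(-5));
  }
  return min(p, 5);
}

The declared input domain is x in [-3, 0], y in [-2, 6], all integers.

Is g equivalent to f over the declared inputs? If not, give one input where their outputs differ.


Equivalent — the differences include comparison usage differs; local variable names differ, yet no declared input distinguishes the two.
Tracing x=-3, y=-2: f: p=6, then a zero divisor aborts: ERROR | g: q=6, then a zero divisor aborts: ERROR — matching result ERROR.
Sweeping the whole domain (36 inputs) finds no disagreement.
verdict: equivalent


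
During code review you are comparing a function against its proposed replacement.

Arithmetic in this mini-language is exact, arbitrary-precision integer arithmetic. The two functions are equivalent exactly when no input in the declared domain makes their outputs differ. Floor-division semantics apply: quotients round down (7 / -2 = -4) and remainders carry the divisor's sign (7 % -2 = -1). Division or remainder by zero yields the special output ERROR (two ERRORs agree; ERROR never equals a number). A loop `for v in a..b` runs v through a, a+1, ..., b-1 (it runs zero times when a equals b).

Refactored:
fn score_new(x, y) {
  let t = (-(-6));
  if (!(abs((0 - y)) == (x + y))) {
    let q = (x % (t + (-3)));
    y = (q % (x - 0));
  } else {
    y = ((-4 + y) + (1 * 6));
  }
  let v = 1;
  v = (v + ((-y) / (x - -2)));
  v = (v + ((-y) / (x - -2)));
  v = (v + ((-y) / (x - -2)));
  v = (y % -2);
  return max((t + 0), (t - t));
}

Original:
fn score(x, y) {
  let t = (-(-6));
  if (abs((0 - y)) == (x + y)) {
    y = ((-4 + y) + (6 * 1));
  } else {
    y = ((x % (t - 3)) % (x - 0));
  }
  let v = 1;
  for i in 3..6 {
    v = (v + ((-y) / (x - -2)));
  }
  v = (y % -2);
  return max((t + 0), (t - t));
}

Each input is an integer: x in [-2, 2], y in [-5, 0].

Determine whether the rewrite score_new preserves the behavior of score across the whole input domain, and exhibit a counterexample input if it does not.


Equivalent — the differences include local variable names differ, boolean connective usage differs, statement counts differ, loop structure differs, constant usage differs, arithmetic usage differs, yet no declared input distinguishes the two.
Spot check at x=-2, y=-1 — score: t := 6 | (abs((0 - y)) == (x + y)): false | y := -1 | v := 1 | iter i=3: | divide-by-zero, output ERROR. score_new: t := 6 | (!(abs((0 - y)) == (x + y))): true | q := 1 | y := -1 | v := 1 | divide-by-zero, output ERROR. Both give ERROR.
Across all 30 domain points the two functions coincide.
verdict: equivalent


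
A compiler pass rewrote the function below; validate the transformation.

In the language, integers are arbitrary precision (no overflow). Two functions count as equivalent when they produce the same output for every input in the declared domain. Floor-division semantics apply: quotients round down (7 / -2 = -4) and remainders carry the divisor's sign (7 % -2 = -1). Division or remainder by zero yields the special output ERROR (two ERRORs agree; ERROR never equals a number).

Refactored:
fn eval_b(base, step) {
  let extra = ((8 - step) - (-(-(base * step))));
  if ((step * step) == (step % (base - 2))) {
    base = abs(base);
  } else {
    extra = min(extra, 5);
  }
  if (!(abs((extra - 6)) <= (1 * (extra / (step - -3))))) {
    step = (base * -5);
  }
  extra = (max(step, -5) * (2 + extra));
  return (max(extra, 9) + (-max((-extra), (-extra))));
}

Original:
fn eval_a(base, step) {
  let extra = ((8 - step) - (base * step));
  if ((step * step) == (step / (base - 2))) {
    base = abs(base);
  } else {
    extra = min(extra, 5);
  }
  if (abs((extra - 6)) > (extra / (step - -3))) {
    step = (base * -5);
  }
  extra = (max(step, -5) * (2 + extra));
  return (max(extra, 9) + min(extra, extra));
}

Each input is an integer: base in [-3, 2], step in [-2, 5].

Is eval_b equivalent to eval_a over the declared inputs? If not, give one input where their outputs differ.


Take base=1, step=-1.
eval_a: extra=10, then ((step * step) == (step / (base - 2))) is true, then base=1, then (abs((extra - 6)) > (extra / (step - -3))) is false, then extra=-12, then returns -3
eval_b: extra=10, then ((step * step) == (step % (base - 2))) is false, then extra=5, then (!(abs((extra - 6)) <= (1 * (extra / (step - -3))))) is false, then extra=-7, then returns 2
-3 vs 2 — the two versions disagree here.
verdict: not equivalent; witness: base=1, step=-1
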